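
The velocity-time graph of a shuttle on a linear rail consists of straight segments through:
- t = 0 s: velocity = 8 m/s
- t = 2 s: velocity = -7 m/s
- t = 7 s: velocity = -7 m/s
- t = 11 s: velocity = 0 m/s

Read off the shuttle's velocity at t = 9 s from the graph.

On 7–11 s the graph is linear from -7 to 0 m/s: v(9) = -7 + (0 − -7)·(9 − 7)/(11 − 7) = -3.5 m/s.

-3.5 m/s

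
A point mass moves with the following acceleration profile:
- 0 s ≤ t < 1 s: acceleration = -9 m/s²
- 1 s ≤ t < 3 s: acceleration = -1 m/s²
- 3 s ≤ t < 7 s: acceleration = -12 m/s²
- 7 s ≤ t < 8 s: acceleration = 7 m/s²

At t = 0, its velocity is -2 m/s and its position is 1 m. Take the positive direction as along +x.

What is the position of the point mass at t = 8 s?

-235 m

On each constant-a segment, Δv = aΔt and Δx = v₀Δt + ½aΔt²; chain segment to segment.
0–1 s: v starts -2 m/s; Δx = -2·1 + ½·-9·1² = -6.5 m; v ends -11 m/s.
1–3 s: v starts -11 m/s; Δx = -11·2 + ½·-1·2² = -24 m; v ends -13 m/s.
3–7 s: v starts -13 m/s; Δx = -13·4 + ½·-12·4² = -148 m; v ends -61 m/s.
7–8 s: v starts -61 m/s; Δx = -61·1 + ½·7·1² = -57.5 m; v ends -54 m/s.
x(8) = 1 + Σ Δx = -235 m.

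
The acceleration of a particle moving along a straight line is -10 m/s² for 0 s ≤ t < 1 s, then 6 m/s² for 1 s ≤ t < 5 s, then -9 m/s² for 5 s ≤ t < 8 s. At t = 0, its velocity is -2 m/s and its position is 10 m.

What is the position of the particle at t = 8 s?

-1.5 m

On each constant-a segment, Δv = aΔt and Δx = v₀Δt + ½aΔt²; chain segment to segment.
0–1 s: v starts -2 m/s; Δx = -2·1 + ½·-10·1² = -7 m; v ends -12 m/s.
1–5 s: v starts -12 m/s; Δx = -12·4 + ½·6·4² = 0 m; v ends 12 m/s.
5–8 s: v starts 12 m/s; Δx = 12·3 + ½·-9·3² = -4.5 m; v ends -15 m/s.
x(8) = 10 + Σ Δx = -1.5 m.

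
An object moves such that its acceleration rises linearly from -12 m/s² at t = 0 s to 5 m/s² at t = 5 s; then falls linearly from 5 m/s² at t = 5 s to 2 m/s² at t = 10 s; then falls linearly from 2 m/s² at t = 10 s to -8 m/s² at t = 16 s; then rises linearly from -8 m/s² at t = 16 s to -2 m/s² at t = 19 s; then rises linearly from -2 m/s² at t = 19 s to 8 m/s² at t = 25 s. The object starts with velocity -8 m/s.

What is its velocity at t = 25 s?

-23 m/s

Δv equals the area under the a-t graph; then v = v₀ + Δv.
0–5 s: ½(-12 + 5)(5) = -17.5 m/s
5–10 s: ½(5 + 2)(5) = 17.5 m/s
10–16 s: ½(2 + -8)(6) = -18 m/s
16–19 s: ½(-8 + -2)(3) = -15 m/s
19–25 s: ½(-2 + 8)(6) = 18 m/s
Δv = -15 m/s, so v(25) = -8 + (-15) = -23 m/s.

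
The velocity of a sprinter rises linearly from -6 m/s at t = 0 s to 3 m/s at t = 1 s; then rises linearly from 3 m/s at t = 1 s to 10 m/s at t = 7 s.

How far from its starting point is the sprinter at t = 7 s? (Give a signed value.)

Net displacement equals the area under the velocity-time graph (areas below the axis count negative).
0–1 s: ½(-6 + 3)(1) = -1.5 m
1–7 s: ½(3 + 10)(6) = 39 m
Net displacement = 37.5 m

37.5 m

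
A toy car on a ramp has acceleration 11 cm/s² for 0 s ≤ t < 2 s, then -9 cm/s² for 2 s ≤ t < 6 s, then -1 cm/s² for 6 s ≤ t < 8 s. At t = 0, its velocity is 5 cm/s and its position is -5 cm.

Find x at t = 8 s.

43 cm

On each constant-a segment, Δv = aΔt and Δx = v₀Δt + ½aΔt²; chain segment to segment.
0–2 s: v starts 5 cm/s; Δx = 5·2 + ½·11·2² = 32 cm; v ends 27 cm/s.
2–6 s: v starts 27 cm/s; Δx = 27·4 + ½·-9·4² = 36 cm; v ends -9 cm/s.
6–8 s: v starts -9 cm/s; Δx = -9·2 + ½·-1·2² = -20 cm; v ends -11 cm/s.
x(8) = -5 + Σ Δx = 43 cm.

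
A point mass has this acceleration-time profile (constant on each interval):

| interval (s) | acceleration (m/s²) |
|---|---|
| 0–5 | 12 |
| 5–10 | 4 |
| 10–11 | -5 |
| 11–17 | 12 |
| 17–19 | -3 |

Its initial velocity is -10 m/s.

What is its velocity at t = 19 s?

Δv equals the area under the a-t graph; then v = v₀ + Δv.
0–5 s: 12 × 5 = 60 m/s
5–10 s: 4 × 5 = 20 m/s
10–11 s: -5 × 1 = -5 m/s
11–17 s: 12 × 6 = 72 m/s
17–19 s: -3 × 2 = -6 m/s
Δv = 141 m/s, so v(19) = -10 + (141) = 131 m/s.

131 m/s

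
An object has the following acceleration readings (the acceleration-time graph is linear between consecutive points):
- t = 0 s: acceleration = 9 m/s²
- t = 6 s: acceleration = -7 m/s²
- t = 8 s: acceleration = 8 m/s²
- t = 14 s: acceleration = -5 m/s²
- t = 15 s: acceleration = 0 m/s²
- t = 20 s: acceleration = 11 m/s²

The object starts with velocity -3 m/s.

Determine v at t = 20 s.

Δv equals the area under the a-t graph; then v = v₀ + Δv.
0–6 s: ½(9 + -7)(6) = 6 m/s
6–8 s: ½(-7 + 8)(2) = 1 m/s
8–14 s: ½(8 + -5)(6) = 9 m/s
14–15 s: ½(-5 + 0)(1) = -2.5 m/s
15–20 s: ½(0 + 11)(5) = 27.5 m/s
Δv = 41 m/s, so v(20) = -3 + (41) = 38 m/s.

38 m/s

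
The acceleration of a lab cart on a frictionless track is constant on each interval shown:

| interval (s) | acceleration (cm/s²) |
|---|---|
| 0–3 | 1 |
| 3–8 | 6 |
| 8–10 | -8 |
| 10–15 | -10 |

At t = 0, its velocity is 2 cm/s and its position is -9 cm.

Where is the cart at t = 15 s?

On each constant-a segment, Δv = aΔt and Δx = v₀Δt + ½aΔt²; chain segment to segment.
0–3 s: v starts 2 cm/s; Δx = 2·3 + ½·1·3² = 10.5 cm; v ends 5 cm/s.
3–8 s: v starts 5 cm/s; Δx = 5·5 + ½·6·5² = 100 cm; v ends 35 cm/s.
8–10 s: v starts 35 cm/s; Δx = 35·2 + ½·-8·2² = 54 cm; v ends 19 cm/s.
10–15 s: v starts 19 cm/s; Δx = 19·5 + ½·-10·5² = -30 cm; v ends -31 cm/s.
x(15) = -9 + Σ Δx = 125.5 cm.

125.5 cm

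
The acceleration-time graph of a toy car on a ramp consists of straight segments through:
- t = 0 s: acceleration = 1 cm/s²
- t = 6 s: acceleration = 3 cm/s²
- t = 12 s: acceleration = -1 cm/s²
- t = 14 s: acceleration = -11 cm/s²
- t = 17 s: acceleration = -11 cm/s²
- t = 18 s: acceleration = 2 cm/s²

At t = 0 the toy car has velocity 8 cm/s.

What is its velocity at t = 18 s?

-23.5 cm/s

Δv equals the area under the a-t graph; then v = v₀ + Δv.
0–6 s: ½(1 + 3)(6) = 12 cm/s
6–12 s: ½(3 + -1)(6) = 6 cm/s
12–14 s: ½(-1 + -11)(2) = -12 cm/s
14–17 s: -11 × 3 = -33 cm/s
17–18 s: ½(-11 + 2)(1) = -4.5 cm/s
Δv = -31.5 cm/s, so v(18) = 8 + (-31.5) = -23.5 cm/s.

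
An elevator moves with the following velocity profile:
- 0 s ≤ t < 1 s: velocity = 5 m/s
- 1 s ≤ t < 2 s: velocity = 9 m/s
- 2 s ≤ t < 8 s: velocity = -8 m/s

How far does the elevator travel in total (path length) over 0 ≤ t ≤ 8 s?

Total distance travelled is ∫|v| dt — sum the magnitudes of each area piece.
0–1 s: |5| × 1 = 5 m
1–2 s: |9| × 1 = 9 m
2–8 s: |-8| × 6 = 48 m
Total distance = 62 m

62 m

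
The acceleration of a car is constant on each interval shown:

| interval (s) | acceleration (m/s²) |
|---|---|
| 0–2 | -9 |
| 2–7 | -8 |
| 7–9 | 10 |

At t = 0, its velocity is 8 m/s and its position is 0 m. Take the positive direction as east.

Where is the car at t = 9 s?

On each constant-a segment, Δv = aΔt and Δx = v₀Δt + ½aΔt²; chain segment to segment.
0–2 s: v starts 8 m/s; Δx = 8·2 + ½·-9·2² = -2 m; v ends -10 m/s.
2–7 s: v starts -10 m/s; Δx = -10·5 + ½·-8·5² = -150 m; v ends -50 m/s.
7–9 s: v starts -50 m/s; Δx = -50·2 + ½·10·2² = -80 m; v ends -30 m/s.
x(9) = 0 + Σ Δx = -232 m.

-232 m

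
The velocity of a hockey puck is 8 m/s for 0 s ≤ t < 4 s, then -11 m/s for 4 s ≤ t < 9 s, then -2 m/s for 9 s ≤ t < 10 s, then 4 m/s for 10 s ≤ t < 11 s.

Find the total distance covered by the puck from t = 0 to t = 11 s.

93 m

Total distance travelled is ∫|v| dt — sum the magnitudes of each area piece.
0–4 s: |8| × 4 = 32 m
4–9 s: |-11| × 5 = 55 m
9–10 s: |-2| × 1 = 2 m
10–11 s: |4| × 1 = 4 m
Total distance = 93 m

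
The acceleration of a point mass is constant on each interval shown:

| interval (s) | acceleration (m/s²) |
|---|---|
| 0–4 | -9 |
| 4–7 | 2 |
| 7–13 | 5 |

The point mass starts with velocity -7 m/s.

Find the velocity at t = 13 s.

Δv equals the area under the a-t graph; then v = v₀ + Δv.
0–4 s: -9 × 4 = -36 m/s
4–7 s: 2 × 3 = 6 m/s
7–13 s: 5 × 6 = 30 m/s
Δv = 0 m/s, so v(13) = -7 + (0) = -7 m/s.

-7 m/s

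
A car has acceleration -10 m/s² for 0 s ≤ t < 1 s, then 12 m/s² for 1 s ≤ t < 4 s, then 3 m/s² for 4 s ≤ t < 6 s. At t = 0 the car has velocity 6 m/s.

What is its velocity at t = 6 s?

Δv equals the area under the a-t graph; then v = v₀ + Δv.
0–1 s: -10 × 1 = -10 m/s
1–4 s: 12 × 3 = 36 m/s
4–6 s: 3 × 2 = 6 m/s
Δv = 32 m/s, so v(6) = 6 + (32) = 38 m/s.

38 m/s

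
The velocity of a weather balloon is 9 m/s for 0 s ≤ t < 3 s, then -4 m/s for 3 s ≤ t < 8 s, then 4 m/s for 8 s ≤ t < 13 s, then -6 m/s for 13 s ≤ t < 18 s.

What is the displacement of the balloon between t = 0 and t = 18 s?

Displacement is the signed area under the v-t curve.
0–3 s: 9 × 3 = 27 m
3–8 s: -4 × 5 = -20 m
8–13 s: 4 × 5 = 20 m
13–18 s: -6 × 5 = -30 m
Net displacement = -3 m

-3 m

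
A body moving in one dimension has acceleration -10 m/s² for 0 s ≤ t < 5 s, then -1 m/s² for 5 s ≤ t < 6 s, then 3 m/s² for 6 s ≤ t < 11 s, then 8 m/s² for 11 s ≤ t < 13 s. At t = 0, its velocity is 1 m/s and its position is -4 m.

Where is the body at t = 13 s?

On each constant-a segment, Δv = aΔt and Δx = v₀Δt + ½aΔt²; chain segment to segment.
0–5 s: v starts 1 m/s; Δx = 1·5 + ½·-10·5² = -120 m; v ends -49 m/s.
5–6 s: v starts -49 m/s; Δx = -49·1 + ½·-1·1² = -49.5 m; v ends -50 m/s.
6–11 s: v starts -50 m/s; Δx = -50·5 + ½·3·5² = -212.5 m; v ends -35 m/s.
11–13 s: v starts -35 m/s; Δx = -35·2 + ½·8·2² = -54 m; v ends -19 m/s.
x(13) = -4 + Σ Δx = -440 m.

-440 m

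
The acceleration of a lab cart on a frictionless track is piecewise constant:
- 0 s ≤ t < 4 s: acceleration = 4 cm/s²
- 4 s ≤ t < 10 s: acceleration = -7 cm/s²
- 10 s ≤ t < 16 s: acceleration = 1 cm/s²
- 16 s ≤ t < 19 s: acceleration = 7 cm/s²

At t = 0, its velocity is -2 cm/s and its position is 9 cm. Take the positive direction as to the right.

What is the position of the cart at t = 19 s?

On each constant-a segment, Δv = aΔt and Δx = v₀Δt + ½aΔt²; chain segment to segment.
0–4 s: v starts -2 cm/s; Δx = -2·4 + ½·4·4² = 24 cm; v ends 14 cm/s.
4–10 s: v starts 14 cm/s; Δx = 14·6 + ½·-7·6² = -42 cm; v ends -28 cm/s.
10–16 s: v starts -28 cm/s; Δx = -28·6 + ½·1·6² = -150 cm; v ends -22 cm/s.
16–19 s: v starts -22 cm/s; Δx = -22·3 + ½·7·3² = -34.5 cm; v ends -1 cm/s.
x(19) = 9 + Σ Δx = -193.5 cm.

-193.5 cm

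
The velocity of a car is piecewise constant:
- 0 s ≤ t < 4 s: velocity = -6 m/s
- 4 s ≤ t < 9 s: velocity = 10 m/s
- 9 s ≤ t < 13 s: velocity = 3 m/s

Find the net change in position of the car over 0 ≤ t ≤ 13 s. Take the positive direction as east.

Net displacement equals the area under the velocity-time graph (areas below the axis count negative).
0–4 s: -6 × 4 = -24 m
4–9 s: 10 × 5 = 50 m
9–13 s: 3 × 4 = 12 m
Net displacement = 38 m

38 m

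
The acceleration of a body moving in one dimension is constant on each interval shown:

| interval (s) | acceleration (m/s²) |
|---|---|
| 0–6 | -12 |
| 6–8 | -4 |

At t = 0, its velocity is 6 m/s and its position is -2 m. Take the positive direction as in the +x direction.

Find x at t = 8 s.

-322 m

On each constant-a segment, Δv = aΔt and Δx = v₀Δt + ½aΔt²; chain segment to segment.
0–6 s: v starts 6 m/s; Δx = 6·6 + ½·-12·6² = -180 m; v ends -66 m/s.
6–8 s: v starts -66 m/s; Δx = -66·2 + ½·-4·2² = -140 m; v ends -74 m/s.
x(8) = -2 + Σ Δx = -322 m.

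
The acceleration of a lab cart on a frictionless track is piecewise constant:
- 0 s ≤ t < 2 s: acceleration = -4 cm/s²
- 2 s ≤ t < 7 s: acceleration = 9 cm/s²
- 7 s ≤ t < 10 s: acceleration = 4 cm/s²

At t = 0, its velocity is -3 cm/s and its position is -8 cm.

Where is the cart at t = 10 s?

On each constant-a segment, Δv = aΔt and Δx = v₀Δt + ½aΔt²; chain segment to segment.
0–2 s: v starts -3 cm/s; Δx = -3·2 + ½·-4·2² = -14 cm; v ends -11 cm/s.
2–7 s: v starts -11 cm/s; Δx = -11·5 + ½·9·5² = 57.5 cm; v ends 34 cm/s.
7–10 s: v starts 34 cm/s; Δx = 34·3 + ½·4·3² = 120 cm; v ends 46 cm/s.
x(10) = -8 + Σ Δx = 155.5 cm.

155.5 cm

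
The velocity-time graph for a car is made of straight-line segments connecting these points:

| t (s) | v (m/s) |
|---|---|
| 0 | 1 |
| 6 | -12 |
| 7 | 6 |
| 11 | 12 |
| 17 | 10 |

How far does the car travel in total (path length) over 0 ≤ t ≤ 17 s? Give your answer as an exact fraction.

1826/13 m

Distance (not displacement) is the total path length: add the absolute areas under v-t.
0–6 s: v = 0 at t = 6/13 s; triangle areas 3/13 + 432/13 = 435/13 m
6–7 s: v = 0 at t = 20/3 s; triangle areas 4 + 1 = 5 m
7–11 s: |½(6 + 12)(4)| = 36 m
11–17 s: |½(12 + 10)(6)| = 66 m
Total distance = 1826/13 m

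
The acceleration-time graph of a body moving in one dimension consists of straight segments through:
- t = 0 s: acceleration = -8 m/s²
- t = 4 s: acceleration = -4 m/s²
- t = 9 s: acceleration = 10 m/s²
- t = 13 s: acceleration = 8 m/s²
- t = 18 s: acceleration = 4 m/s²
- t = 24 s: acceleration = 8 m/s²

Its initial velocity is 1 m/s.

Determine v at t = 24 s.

94 m/s

Δv equals the area under the a-t graph; then v = v₀ + Δv.
0–4 s: ½(-8 + -4)(4) = -24 m/s
4–9 s: ½(-4 + 10)(5) = 15 m/s
9–13 s: ½(10 + 8)(4) = 36 m/s
13–18 s: ½(8 + 4)(5) = 30 m/s
18–24 s: ½(4 + 8)(6) = 36 m/s
Δv = 93 m/s, so v(24) = 1 + (93) = 94 m/s.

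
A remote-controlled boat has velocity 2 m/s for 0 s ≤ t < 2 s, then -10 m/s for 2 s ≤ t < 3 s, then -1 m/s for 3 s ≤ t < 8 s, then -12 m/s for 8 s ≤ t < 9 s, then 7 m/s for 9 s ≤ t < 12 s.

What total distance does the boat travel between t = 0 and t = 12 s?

52 m

Distance (not displacement) is the total path length: add the absolute areas under v-t.
0–2 s: |2| × 2 = 4 m
2–3 s: |-10| × 1 = 10 m
3–8 s: |-1| × 5 = 5 m
8–9 s: |-12| × 1 = 12 m
9–12 s: |7| × 3 = 21 m
Total distance = 52 m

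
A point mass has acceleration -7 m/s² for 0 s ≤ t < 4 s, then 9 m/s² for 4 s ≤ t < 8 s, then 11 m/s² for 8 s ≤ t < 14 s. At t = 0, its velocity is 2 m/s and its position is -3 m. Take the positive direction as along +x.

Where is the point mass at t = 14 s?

On each constant-a segment, Δv = aΔt and Δx = v₀Δt + ½aΔt²; chain segment to segment.
0–4 s: v starts 2 m/s; Δx = 2·4 + ½·-7·4² = -48 m; v ends -26 m/s.
4–8 s: v starts -26 m/s; Δx = -26·4 + ½·9·4² = -32 m; v ends 10 m/s.
8–14 s: v starts 10 m/s; Δx = 10·6 + ½·11·6² = 258 m; v ends 76 m/s.
x(14) = -3 + Σ Δx = 175 m.

175 m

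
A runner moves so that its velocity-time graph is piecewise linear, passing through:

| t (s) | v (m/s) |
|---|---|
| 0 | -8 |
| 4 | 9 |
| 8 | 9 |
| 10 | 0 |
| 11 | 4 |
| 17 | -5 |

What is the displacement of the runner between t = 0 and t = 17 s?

Net displacement equals the area under the velocity-time graph (areas below the axis count negative).
0–4 s: ½(-8 + 9)(4) = 2 m
4–8 s: 9 × 4 = 36 m
8–10 s: ½(9 + 0)(2) = 9 m
10–11 s: ½(0 + 4)(1) = 2 m
11–17 s: ½(4 + -5)(6) = -3 m
Net displacement = 46 m

46 m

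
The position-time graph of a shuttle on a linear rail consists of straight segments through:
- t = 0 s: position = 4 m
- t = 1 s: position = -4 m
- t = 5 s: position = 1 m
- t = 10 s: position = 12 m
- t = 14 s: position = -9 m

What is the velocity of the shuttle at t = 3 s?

1.25 m/s

Velocity is the slope of the x-t graph on 1–5 s: (1 − -4)/(5 − 1) = 1.25 m/s.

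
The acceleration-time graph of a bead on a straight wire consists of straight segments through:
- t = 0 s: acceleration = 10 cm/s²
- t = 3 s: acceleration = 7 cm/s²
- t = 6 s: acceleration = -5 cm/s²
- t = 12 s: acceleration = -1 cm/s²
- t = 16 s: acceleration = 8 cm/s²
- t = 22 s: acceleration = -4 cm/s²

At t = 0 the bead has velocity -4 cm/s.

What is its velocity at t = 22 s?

32.5 cm/s

Δv equals the area under the a-t graph; then v = v₀ + Δv.
0–3 s: ½(10 + 7)(3) = 25.5 cm/s
3–6 s: ½(7 + -5)(3) = 3 cm/s
6–12 s: ½(-5 + -1)(6) = -18 cm/s
12–16 s: ½(-1 + 8)(4) = 14 cm/s
16–22 s: ½(8 + -4)(6) = 12 cm/s
Δv = 36.5 cm/s, so v(22) = -4 + (36.5) = 32.5 cm/s.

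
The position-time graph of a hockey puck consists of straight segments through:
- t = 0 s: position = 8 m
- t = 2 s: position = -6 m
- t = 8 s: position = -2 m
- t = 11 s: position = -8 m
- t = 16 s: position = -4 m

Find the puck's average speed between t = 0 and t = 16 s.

Average speed = (total path length)/(elapsed time); on a piecewise-linear x-t graph the path length is Σ|Δx|.
0–2 s: |Δx| = |-6 − 8| = 14 m
2–8 s: |Δx| = |-2 − -6| = 4 m
8–11 s: |Δx| = |-8 − -2| = 6 m
11–16 s: |Δx| = |-4 − -8| = 4 m
Total path = 28 m; average speed = 28/16 = 1.75 m/s.

1.75 m/s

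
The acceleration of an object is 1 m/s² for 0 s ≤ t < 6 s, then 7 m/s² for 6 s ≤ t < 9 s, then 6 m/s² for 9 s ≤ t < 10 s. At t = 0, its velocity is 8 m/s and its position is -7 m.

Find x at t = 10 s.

170.5 m

On each constant-a segment, Δv = aΔt and Δx = v₀Δt + ½aΔt²; chain segment to segment.
0–6 s: v starts 8 m/s; Δx = 8·6 + ½·1·6² = 66 m; v ends 14 m/s.
6–9 s: v starts 14 m/s; Δx = 14·3 + ½·7·3² = 73.5 m; v ends 35 m/s.
9–10 s: v starts 35 m/s; Δx = 35·1 + ½·6·1² = 38 m; v ends 41 m/s.
x(10) = -7 + Σ Δx = 170.5 m.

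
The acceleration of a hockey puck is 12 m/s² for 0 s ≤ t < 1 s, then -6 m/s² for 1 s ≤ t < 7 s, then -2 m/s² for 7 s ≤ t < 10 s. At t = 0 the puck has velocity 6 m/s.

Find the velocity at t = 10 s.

Δv equals the area under the a-t graph; then v = v₀ + Δv.
0–1 s: 12 × 1 = 12 m/s
1–7 s: -6 × 6 = -36 m/s
7–10 s: -2 × 3 = -6 m/s
Δv = -30 m/s, so v(10) = 6 + (-30) = -24 m/s.

-24 m/s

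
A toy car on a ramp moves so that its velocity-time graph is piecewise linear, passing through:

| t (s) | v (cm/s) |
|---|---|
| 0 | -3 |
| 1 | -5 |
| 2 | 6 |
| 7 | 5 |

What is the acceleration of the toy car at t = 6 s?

Acceleration is the slope of the v-t graph on 2–7 s: (5 − 6)/(7 − 2) = -0.2 cm/s².

-0.2 cm/s²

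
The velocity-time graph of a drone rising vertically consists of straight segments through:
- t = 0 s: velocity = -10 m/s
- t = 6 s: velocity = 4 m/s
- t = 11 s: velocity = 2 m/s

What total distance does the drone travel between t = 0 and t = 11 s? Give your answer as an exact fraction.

279/7 m

Distance (not displacement) is the total path length: add the absolute areas under v-t.
0–6 s: v = 0 at t = 30/7 s; triangle areas 150/7 + 24/7 = 174/7 m
6–11 s: |½(4 + 2)(5)| = 15 m
Total distance = 279/7 m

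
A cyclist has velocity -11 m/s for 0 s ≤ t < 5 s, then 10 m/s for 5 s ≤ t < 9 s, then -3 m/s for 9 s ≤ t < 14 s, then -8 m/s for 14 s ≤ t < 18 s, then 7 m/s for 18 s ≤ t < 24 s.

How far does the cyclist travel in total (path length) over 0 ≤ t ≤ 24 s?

Total distance travelled is ∫|v| dt — sum the magnitudes of each area piece.
0–5 s: |-11| × 5 = 55 m
5–9 s: |10| × 4 = 40 m
9–14 s: |-3| × 5 = 15 m
14–18 s: |-8| × 4 = 32 m
18–24 s: |7| × 6 = 42 m
Total distance = 184 m

184 m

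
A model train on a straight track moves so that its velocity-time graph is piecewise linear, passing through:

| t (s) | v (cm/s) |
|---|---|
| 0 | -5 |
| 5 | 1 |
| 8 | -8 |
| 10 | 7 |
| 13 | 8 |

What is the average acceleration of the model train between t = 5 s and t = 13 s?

0.875 cm/s²

Average acceleration = Δv/Δt = (8 − 1)/(13 − 5) = 0.875 cm/s².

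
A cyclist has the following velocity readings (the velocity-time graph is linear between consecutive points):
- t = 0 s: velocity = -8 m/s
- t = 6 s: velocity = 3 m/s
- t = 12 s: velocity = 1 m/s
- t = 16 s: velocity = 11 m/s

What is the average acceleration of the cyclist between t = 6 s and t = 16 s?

0.8 m/s²

Average acceleration = Δv/Δt = (11 − 3)/(16 − 6) = 0.8 m/s².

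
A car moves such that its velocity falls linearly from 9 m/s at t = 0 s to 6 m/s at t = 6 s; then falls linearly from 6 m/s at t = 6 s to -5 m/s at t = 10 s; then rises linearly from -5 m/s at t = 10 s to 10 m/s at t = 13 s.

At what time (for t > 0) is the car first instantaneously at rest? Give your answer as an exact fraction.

t = 90/11 s

v changes sign on 6–10 s (from 6 to -5); the graph is linear there, so v = 0 at t = 6 + (-6)·(10 − 6)/(-5 − 6) = 90/11 s.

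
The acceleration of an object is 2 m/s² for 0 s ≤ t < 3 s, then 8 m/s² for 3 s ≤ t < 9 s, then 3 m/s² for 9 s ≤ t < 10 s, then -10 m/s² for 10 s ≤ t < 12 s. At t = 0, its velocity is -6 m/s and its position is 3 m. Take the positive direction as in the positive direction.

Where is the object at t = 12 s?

On each constant-a segment, Δv = aΔt and Δx = v₀Δt + ½aΔt²; chain segment to segment.
0–3 s: v starts -6 m/s; Δx = -6·3 + ½·2·3² = -9 m; v ends 0 m/s.
3–9 s: v starts 0 m/s; Δx = 0·6 + ½·8·6² = 144 m; v ends 48 m/s.
9–10 s: v starts 48 m/s; Δx = 48·1 + ½·3·1² = 49.5 m; v ends 51 m/s.
10–12 s: v starts 51 m/s; Δx = 51·2 + ½·-10·2² = 82 m; v ends 31 m/s.
x(12) = 3 + Σ Δx = 269.5 m.

269.5 m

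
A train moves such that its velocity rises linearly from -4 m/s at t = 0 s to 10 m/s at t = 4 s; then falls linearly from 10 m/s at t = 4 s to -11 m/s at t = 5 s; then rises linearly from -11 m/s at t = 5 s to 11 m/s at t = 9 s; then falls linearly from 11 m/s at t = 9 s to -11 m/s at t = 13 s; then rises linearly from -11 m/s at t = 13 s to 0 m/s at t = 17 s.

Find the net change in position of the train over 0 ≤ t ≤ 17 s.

-10.5 m

Displacement is the signed area under the v-t curve.
0–4 s: ½(-4 + 10)(4) = 12 m
4–5 s: ½(10 + -11)(1) = -0.5 m
5–9 s: ½(-11 + 11)(4) = 0 m
9–13 s: ½(11 + -11)(4) = 0 m
13–17 s: ½(-11 + 0)(4) = -22 m
Net displacement = -10.5 m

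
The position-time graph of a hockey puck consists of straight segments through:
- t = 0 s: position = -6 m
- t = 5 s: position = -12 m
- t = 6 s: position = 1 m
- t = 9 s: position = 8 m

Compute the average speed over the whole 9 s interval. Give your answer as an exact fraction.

Average speed = (total path length)/(elapsed time); on a piecewise-linear x-t graph the path length is Σ|Δx|.
0–5 s: |Δx| = |-12 − -6| = 6 m
5–6 s: |Δx| = |1 − -12| = 13 m
6–9 s: |Δx| = |8 − 1| = 7 m
Total path = 26 m; average speed = 26/9 = 26/9 m/s.

26/9 m/s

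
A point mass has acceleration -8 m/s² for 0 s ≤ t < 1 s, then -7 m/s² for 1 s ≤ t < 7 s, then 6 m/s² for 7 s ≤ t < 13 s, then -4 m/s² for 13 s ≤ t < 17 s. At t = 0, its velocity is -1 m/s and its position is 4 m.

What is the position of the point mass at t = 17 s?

-471 m

On each constant-a segment, Δv = aΔt and Δx = v₀Δt + ½aΔt²; chain segment to segment.
0–1 s: v starts -1 m/s; Δx = -1·1 + ½·-8·1² = -5 m; v ends -9 m/s.
1–7 s: v starts -9 m/s; Δx = -9·6 + ½·-7·6² = -180 m; v ends -51 m/s.
7–13 s: v starts -51 m/s; Δx = -51·6 + ½·6·6² = -198 m; v ends -15 m/s.
13–17 s: v starts -15 m/s; Δx = -15·4 + ½·-4·4² = -92 m; v ends -31 m/s.
x(17) = 4 + Σ Δx = -471 m.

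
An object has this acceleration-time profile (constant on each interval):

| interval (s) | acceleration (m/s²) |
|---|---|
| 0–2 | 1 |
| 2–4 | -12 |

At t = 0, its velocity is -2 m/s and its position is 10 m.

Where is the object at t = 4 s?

-16 m

On each constant-a segment, Δv = aΔt and Δx = v₀Δt + ½aΔt²; chain segment to segment.
0–2 s: v starts -2 m/s; Δx = -2·2 + ½·1·2² = -2 m; v ends 0 m/s.
2–4 s: v starts 0 m/s; Δx = 0·2 + ½·-12·2² = -24 m; v ends -24 m/s.
x(4) = 10 + Σ Δx = -16 m.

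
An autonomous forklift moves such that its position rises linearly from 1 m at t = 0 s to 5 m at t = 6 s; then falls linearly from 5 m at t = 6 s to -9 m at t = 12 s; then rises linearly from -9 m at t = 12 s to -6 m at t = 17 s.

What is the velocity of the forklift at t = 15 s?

0.6 m/s

Velocity is the slope of the x-t graph on 12–17 s: (-6 − -9)/(17 − 12) = 0.6 m/s.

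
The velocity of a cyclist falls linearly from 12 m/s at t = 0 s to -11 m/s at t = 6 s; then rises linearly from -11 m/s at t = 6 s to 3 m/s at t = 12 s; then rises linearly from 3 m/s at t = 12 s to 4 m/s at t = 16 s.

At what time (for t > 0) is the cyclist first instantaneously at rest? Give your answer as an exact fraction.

v changes sign on 0–6 s (from 12 to -11); the graph is linear there, so v = 0 at t = 0 + (-12)·(6 − 0)/(-11 − 12) = 72/23 s.

t = 72/23 s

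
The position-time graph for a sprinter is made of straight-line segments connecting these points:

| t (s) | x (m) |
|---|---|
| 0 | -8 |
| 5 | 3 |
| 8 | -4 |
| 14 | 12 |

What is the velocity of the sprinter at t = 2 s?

Velocity is the slope of the x-t graph on 0–5 s: (3 − -8)/(5 − 0) = 2.2 m/s.

2.2 m/s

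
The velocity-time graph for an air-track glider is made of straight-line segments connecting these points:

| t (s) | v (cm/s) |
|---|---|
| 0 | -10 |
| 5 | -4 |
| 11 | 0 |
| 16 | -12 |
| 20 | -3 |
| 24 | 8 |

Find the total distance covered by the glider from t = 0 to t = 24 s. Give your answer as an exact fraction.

Total distance travelled is ∫|v| dt — sum the magnitudes of each area piece.
0–5 s: |½(-10 + -4)(5)| = 35 cm
5–11 s: |½(-4 + 0)(6)| = 12 cm
11–16 s: |½(0 + -12)(5)| = 30 cm
16–20 s: |½(-12 + -3)(4)| = 30 cm
20–24 s: v = 0 at t = 232/11 s; triangle areas 18/11 + 128/11 = 146/11 cm
Total distance = 1323/11 cm

1323/11 cm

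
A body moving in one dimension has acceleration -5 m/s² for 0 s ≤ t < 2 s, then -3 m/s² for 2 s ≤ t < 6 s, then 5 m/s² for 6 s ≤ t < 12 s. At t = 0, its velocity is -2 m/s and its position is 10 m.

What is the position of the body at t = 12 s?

-130 m

On each constant-a segment, Δv = aΔt and Δx = v₀Δt + ½aΔt²; chain segment to segment.
0–2 s: v starts -2 m/s; Δx = -2·2 + ½·-5·2² = -14 m; v ends -12 m/s.
2–6 s: v starts -12 m/s; Δx = -12·4 + ½·-3·4² = -72 m; v ends -24 m/s.
6–12 s: v starts -24 m/s; Δx = -24·6 + ½·5·6² = -54 m; v ends 6 m/s.
x(12) = 10 + Σ Δx = -130 m.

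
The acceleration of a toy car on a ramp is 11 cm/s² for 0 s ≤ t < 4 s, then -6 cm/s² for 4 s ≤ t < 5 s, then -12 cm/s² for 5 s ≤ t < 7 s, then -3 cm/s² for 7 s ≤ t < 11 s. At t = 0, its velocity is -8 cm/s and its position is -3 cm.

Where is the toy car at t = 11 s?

On each constant-a segment, Δv = aΔt and Δx = v₀Δt + ½aΔt²; chain segment to segment.
0–4 s: v starts -8 cm/s; Δx = -8·4 + ½·11·4² = 56 cm; v ends 36 cm/s.
4–5 s: v starts 36 cm/s; Δx = 36·1 + ½·-6·1² = 33 cm; v ends 30 cm/s.
5–7 s: v starts 30 cm/s; Δx = 30·2 + ½·-12·2² = 36 cm; v ends 6 cm/s.
7–11 s: v starts 6 cm/s; Δx = 6·4 + ½·-3·4² = 0 cm; v ends -6 cm/s.
x(11) = -3 + Σ Δx = 122 cm.

122 cm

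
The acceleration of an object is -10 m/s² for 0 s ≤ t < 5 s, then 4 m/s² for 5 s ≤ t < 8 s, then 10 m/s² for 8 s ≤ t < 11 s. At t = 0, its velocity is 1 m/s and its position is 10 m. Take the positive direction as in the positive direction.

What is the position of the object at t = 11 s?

On each constant-a segment, Δv = aΔt and Δx = v₀Δt + ½aΔt²; chain segment to segment.
0–5 s: v starts 1 m/s; Δx = 1·5 + ½·-10·5² = -120 m; v ends -49 m/s.
5–8 s: v starts -49 m/s; Δx = -49·3 + ½·4·3² = -129 m; v ends -37 m/s.
8–11 s: v starts -37 m/s; Δx = -37·3 + ½·10·3² = -66 m; v ends -7 m/s.
x(11) = 10 + Σ Δx = -305 m.

-305 m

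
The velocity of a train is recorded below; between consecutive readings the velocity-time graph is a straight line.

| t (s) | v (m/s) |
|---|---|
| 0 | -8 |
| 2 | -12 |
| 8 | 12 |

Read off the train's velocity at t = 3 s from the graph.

-8 m/s

On 2–8 s the graph is linear from -12 to 12 m/s: v(3) = -12 + (12 − -12)·(3 − 2)/(8 − 2) = -8 m/s.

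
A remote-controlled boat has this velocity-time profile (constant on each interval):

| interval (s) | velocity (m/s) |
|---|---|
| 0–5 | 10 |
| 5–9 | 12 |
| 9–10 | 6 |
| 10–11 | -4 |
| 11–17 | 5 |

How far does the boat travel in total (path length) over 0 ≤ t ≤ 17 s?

138 m

Distance (not displacement) is the total path length: add the absolute areas under v-t.
0–5 s: |10| × 5 = 50 m
5–9 s: |12| × 4 = 48 m
9–10 s: |6| × 1 = 6 m
10–11 s: |-4| × 1 = 4 m
11–17 s: |5| × 6 = 30 m
Total distance = 138 m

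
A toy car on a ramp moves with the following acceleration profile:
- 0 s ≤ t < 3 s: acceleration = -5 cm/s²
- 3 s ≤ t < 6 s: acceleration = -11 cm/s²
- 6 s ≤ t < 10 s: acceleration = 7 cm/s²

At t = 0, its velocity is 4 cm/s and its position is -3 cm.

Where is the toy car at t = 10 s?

-216 cm

On each constant-a segment, Δv = aΔt and Δx = v₀Δt + ½aΔt²; chain segment to segment.
0–3 s: v starts 4 cm/s; Δx = 4·3 + ½·-5·3² = -10.5 cm; v ends -11 cm/s.
3–6 s: v starts -11 cm/s; Δx = -11·3 + ½·-11·3² = -82.5 cm; v ends -44 cm/s.
6–10 s: v starts -44 cm/s; Δx = -44·4 + ½·7·4² = -120 cm; v ends -16 cm/s.
x(10) = -3 + Σ Δx = -216 cm.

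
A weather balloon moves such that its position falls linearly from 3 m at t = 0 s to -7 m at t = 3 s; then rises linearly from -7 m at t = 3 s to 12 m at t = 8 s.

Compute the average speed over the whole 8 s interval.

3.625 m/s

Average speed = (total path length)/(elapsed time); on a piecewise-linear x-t graph the path length is Σ|Δx|.
0–3 s: |Δx| = |-7 − 3| = 10 m
3–8 s: |Δx| = |12 − -7| = 19 m
Total path = 29 m; average speed = 29/8 = 3.625 m/s.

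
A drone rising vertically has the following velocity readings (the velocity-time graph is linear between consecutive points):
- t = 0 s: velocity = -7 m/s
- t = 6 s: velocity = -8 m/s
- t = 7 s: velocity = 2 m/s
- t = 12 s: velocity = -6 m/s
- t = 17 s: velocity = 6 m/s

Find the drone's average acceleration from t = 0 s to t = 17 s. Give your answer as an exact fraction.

Average acceleration = Δv/Δt = (6 − -7)/(17 − 0) = 13/17 m/s².

13/17 m/s²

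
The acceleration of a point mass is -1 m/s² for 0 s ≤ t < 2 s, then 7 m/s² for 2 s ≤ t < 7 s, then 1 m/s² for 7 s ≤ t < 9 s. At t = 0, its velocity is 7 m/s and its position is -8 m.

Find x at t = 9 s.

198.5 m

On each constant-a segment, Δv = aΔt and Δx = v₀Δt + ½aΔt²; chain segment to segment.
0–2 s: v starts 7 m/s; Δx = 7·2 + ½·-1·2² = 12 m; v ends 5 m/s.
2–7 s: v starts 5 m/s; Δx = 5·5 + ½·7·5² = 112.5 m; v ends 40 m/s.
7–9 s: v starts 40 m/s; Δx = 40·2 + ½·1·2² = 82 m; v ends 42 m/s.
x(9) = -8 + Σ Δx = 198.5 m.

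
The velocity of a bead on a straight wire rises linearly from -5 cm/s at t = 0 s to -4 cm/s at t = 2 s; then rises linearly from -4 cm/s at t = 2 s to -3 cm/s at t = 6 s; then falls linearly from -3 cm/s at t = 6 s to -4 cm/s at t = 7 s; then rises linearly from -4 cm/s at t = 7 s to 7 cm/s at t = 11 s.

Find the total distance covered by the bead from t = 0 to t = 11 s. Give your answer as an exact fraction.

843/22 cm

Total distance travelled is ∫|v| dt — sum the magnitudes of each area piece.
0–2 s: |½(-5 + -4)(2)| = 9 cm
2–6 s: |½(-4 + -3)(4)| = 14 cm
6–7 s: |½(-3 + -4)(1)| = 3.5 cm
7–11 s: v = 0 at t = 93/11 s; triangle areas 32/11 + 98/11 = 130/11 cm
Total distance = 843/22 cm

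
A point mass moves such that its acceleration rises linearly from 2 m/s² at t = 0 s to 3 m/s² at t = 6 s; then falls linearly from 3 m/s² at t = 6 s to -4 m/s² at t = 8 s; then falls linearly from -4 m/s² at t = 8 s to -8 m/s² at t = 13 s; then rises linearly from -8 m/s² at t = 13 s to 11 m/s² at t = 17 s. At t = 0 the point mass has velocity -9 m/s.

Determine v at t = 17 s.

-19 m/s

Δv equals the area under the a-t graph; then v = v₀ + Δv.
0–6 s: ½(2 + 3)(6) = 15 m/s
6–8 s: ½(3 + -4)(2) = -1 m/s
8–13 s: ½(-4 + -8)(5) = -30 m/s
13–17 s: ½(-8 + 11)(4) = 6 m/s
Δv = -10 m/s, so v(17) = -9 + (-10) = -19 m/s.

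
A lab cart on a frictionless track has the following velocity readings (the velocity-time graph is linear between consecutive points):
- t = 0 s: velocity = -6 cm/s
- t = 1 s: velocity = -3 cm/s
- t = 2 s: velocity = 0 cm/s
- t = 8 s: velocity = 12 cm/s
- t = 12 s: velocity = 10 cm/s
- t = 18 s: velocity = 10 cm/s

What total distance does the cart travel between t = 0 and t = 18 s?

Total distance travelled is ∫|v| dt — sum the magnitudes of each area piece.
0–1 s: |½(-6 + -3)(1)| = 4.5 cm
1–2 s: |½(-3 + 0)(1)| = 1.5 cm
2–8 s: |½(0 + 12)(6)| = 36 cm
8–12 s: |½(12 + 10)(4)| = 44 cm
12–18 s: |10| × 6 = 60 cm
Total distance = 146 cm

146 cm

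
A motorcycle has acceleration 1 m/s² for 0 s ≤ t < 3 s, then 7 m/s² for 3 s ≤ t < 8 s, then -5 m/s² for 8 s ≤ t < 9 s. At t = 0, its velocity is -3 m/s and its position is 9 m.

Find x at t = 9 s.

124.5 m

On each constant-a segment, Δv = aΔt and Δx = v₀Δt + ½aΔt²; chain segment to segment.
0–3 s: v starts -3 m/s; Δx = -3·3 + ½·1·3² = -4.5 m; v ends 0 m/s.
3–8 s: v starts 0 m/s; Δx = 0·5 + ½·7·5² = 87.5 m; v ends 35 m/s.
8–9 s: v starts 35 m/s; Δx = 35·1 + ½·-5·1² = 32.5 m; v ends 30 m/s.
x(9) = 9 + Σ Δx = 124.5 m.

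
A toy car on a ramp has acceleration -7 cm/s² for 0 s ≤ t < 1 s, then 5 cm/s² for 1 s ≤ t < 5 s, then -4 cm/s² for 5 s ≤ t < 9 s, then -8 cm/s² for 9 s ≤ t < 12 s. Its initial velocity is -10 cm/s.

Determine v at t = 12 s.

Δv equals the area under the a-t graph; then v = v₀ + Δv.
0–1 s: -7 × 1 = -7 cm/s
1–5 s: 5 × 4 = 20 cm/s
5–9 s: -4 × 4 = -16 cm/s
9–12 s: -8 × 3 = -24 cm/s
Δv = -27 cm/s, so v(12) = -10 + (-27) = -37 cm/s.

-37 cm/s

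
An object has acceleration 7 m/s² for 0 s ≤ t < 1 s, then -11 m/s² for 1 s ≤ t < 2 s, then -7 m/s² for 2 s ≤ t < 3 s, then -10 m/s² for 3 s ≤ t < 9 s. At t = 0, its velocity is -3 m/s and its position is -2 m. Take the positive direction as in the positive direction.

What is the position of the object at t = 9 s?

-277.5 m

On each constant-a segment, Δv = aΔt and Δx = v₀Δt + ½aΔt²; chain segment to segment.
0–1 s: v starts -3 m/s; Δx = -3·1 + ½·7·1² = 0.5 m; v ends 4 m/s.
1–2 s: v starts 4 m/s; Δx = 4·1 + ½·-11·1² = -1.5 m; v ends -7 m/s.
2–3 s: v starts -7 m/s; Δx = -7·1 + ½·-7·1² = -10.5 m; v ends -14 m/s.
3–9 s: v starts -14 m/s; Δx = -14·6 + ½·-10·6² = -264 m; v ends -74 m/s.
x(9) = -2 + Σ Δx = -277.5 m.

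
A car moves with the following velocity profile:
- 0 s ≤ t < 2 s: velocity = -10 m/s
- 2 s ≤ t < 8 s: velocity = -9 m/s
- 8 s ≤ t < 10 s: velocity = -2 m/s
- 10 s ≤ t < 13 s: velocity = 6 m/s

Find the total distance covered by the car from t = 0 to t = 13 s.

Total distance travelled is ∫|v| dt — sum the magnitudes of each area piece.
0–2 s: |-10| × 2 = 20 m
2–8 s: |-9| × 6 = 54 m
8–10 s: |-2| × 2 = 4 m
10–13 s: |6| × 3 = 18 m
Total distance = 96 m

96 m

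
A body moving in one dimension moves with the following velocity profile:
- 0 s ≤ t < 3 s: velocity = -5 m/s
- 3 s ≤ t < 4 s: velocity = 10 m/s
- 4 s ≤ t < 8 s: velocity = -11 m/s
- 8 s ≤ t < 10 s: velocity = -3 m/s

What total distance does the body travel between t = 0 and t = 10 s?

75 m

Distance (not displacement) is the total path length: add the absolute areas under v-t.
0–3 s: |-5| × 3 = 15 m
3–4 s: |10| × 1 = 10 m
4–8 s: |-11| × 4 = 44 m
8–10 s: |-3| × 2 = 6 m
Total distance = 75 m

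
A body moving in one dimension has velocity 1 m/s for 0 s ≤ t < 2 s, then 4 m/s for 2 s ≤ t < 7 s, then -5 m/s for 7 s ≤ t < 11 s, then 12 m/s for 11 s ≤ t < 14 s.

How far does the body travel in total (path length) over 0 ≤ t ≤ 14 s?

Total distance travelled is ∫|v| dt — sum the magnitudes of each area piece.
0–2 s: |1| × 2 = 2 m
2–7 s: |4| × 5 = 20 m
7–11 s: |-5| × 4 = 20 m
11–14 s: |12| × 3 = 36 m
Total distance = 78 m

78 m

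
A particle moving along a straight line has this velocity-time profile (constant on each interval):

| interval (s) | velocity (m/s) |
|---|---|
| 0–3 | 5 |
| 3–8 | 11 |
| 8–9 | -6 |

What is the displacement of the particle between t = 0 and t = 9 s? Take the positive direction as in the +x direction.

Displacement is the signed area under the v-t curve.
0–3 s: 5 × 3 = 15 m
3–8 s: 11 × 5 = 55 m
8–9 s: -6 × 1 = -6 m
Net displacement = 64 m

64 m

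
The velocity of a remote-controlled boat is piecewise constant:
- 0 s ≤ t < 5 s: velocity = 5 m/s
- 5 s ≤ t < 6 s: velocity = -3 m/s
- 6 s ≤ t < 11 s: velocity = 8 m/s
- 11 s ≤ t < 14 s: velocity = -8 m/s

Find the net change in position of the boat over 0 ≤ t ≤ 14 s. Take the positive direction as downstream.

38 m

Displacement is the signed area under the v-t curve.
0–5 s: 5 × 5 = 25 m
5–6 s: -3 × 1 = -3 m
6–11 s: 8 × 5 = 40 m
11–14 s: -8 × 3 = -24 m
Net displacement = 38 m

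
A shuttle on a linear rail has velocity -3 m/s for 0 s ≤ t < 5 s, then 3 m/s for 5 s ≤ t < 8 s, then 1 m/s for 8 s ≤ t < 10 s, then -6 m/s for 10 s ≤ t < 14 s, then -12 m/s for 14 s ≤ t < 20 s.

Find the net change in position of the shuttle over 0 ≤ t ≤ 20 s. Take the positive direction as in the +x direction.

-100 m

Displacement is the signed area under the v-t curve.
0–5 s: -3 × 5 = -15 m
5–8 s: 3 × 3 = 9 m
8–10 s: 1 × 2 = 2 m
10–14 s: -6 × 4 = -24 m
14–20 s: -12 × 6 = -72 m
Net displacement = -100 m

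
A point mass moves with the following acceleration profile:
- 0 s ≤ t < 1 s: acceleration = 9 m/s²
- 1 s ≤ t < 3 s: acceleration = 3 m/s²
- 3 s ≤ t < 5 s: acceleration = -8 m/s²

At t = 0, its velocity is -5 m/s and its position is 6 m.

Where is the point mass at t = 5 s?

On each constant-a segment, Δv = aΔt and Δx = v₀Δt + ½aΔt²; chain segment to segment.
0–1 s: v starts -5 m/s; Δx = -5·1 + ½·9·1² = -0.5 m; v ends 4 m/s.
1–3 s: v starts 4 m/s; Δx = 4·2 + ½·3·2² = 14 m; v ends 10 m/s.
3–5 s: v starts 10 m/s; Δx = 10·2 + ½·-8·2² = 4 m; v ends -6 m/s.
x(5) = 6 + Σ Δx = 23.5 m.

23.5 m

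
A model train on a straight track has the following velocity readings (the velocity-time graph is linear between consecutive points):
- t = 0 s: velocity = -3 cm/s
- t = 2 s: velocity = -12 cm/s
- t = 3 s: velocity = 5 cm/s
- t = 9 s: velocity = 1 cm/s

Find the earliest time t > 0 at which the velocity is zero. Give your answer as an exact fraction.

t = 46/17 s

v changes sign on 2–3 s (from -12 to 5); the graph is linear there, so v = 0 at t = 2 + (12)·(3 − 2)/(5 − -12) = 46/17 s.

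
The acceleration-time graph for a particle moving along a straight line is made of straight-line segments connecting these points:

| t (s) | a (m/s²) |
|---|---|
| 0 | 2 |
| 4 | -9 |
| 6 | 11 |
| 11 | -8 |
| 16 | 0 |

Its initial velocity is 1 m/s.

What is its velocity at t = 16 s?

Δv equals the area under the a-t graph; then v = v₀ + Δv.
0–4 s: ½(2 + -9)(4) = -14 m/s
4–6 s: ½(-9 + 11)(2) = 2 m/s
6–11 s: ½(11 + -8)(5) = 7.5 m/s
11–16 s: ½(-8 + 0)(5) = -20 m/s
Δv = -24.5 m/s, so v(16) = 1 + (-24.5) = -23.5 m/s.

-23.5 m/s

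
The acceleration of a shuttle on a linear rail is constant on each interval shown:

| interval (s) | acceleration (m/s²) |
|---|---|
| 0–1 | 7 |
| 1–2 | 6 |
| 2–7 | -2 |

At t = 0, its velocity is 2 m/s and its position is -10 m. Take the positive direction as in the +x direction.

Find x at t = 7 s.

On each constant-a segment, Δv = aΔt and Δx = v₀Δt + ½aΔt²; chain segment to segment.
0–1 s: v starts 2 m/s; Δx = 2·1 + ½·7·1² = 5.5 m; v ends 9 m/s.
1–2 s: v starts 9 m/s; Δx = 9·1 + ½·6·1² = 12 m; v ends 15 m/s.
2–7 s: v starts 15 m/s; Δx = 15·5 + ½·-2·5² = 50 m; v ends 5 m/s.
x(7) = -10 + Σ Δx = 57.5 m.

57.5 m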